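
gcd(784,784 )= 784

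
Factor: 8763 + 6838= 15601 = 15601^1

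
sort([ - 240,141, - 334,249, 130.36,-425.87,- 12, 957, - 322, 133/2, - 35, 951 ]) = [-425.87, - 334, - 322, - 240, - 35, - 12, 133/2,130.36,141,249, 951, 957]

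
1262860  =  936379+326481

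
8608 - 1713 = 6895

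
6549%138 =63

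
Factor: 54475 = 5^2 * 2179^1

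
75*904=67800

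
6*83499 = 500994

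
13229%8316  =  4913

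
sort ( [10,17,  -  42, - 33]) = [ - 42, - 33, 10,17]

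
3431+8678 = 12109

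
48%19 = 10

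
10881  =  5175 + 5706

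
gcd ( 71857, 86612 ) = 1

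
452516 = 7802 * 58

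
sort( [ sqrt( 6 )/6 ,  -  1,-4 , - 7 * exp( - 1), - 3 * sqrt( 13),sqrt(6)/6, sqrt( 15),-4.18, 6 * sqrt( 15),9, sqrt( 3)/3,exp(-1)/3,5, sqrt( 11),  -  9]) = [-3*sqrt(13), - 9, - 4.18, - 4,-7*exp( - 1) , - 1,exp(  -  1)/3,sqrt( 6)/6, sqrt( 6 ) /6,  sqrt( 3 )/3,sqrt( 11), sqrt( 15), 5,9,6*sqrt( 15 )]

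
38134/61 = 38134/61 = 625.15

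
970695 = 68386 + 902309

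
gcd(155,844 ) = 1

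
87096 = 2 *43548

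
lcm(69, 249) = 5727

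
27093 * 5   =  135465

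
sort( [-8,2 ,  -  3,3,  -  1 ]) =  [  -  8 , - 3, - 1,2,3 ] 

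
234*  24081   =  5634954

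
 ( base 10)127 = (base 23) 5C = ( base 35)3m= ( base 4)1333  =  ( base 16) 7F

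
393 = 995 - 602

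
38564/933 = 124/3 = 41.33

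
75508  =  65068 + 10440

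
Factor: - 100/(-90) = 10/9 = 2^1*3^ ( - 2 )*5^1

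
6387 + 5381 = 11768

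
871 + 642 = 1513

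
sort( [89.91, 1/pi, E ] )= [ 1/pi, E, 89.91 ]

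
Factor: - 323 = -17^1*19^1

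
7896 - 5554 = 2342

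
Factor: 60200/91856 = 2^ ( - 1) * 5^2*7^1*43^1 *5741^( - 1)  =  7525/11482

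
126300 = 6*21050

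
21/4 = 21/4 = 5.25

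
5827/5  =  5827/5 = 1165.40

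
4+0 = 4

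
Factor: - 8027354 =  - 2^1*107^1*37511^1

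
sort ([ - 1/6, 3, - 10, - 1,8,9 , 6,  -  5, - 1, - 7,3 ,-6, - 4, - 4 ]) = [ - 10 , - 7, - 6,  -  5,-4, - 4, - 1, - 1 , - 1/6,3, 3, 6, 8,9]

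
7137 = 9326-2189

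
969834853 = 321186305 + 648648548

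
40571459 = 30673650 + 9897809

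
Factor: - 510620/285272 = -2^(  -  1 ) * 5^1*11^2*13^( - 2 ) = -605/338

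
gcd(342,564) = 6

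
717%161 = 73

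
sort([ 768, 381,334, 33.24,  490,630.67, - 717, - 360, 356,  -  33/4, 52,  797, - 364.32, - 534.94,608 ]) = [ - 717, - 534.94, - 364.32, -360, - 33/4, 33.24, 52,334,356,381,  490,608, 630.67,  768,797 ]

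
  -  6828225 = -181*37725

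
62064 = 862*72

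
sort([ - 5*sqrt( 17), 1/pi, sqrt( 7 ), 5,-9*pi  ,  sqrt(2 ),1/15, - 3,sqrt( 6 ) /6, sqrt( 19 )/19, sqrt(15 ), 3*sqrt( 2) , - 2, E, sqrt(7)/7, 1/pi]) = [ - 9*pi,  -  5*sqrt( 17), - 3 , - 2, 1/15, sqrt (19) /19, 1/pi,  1/pi, sqrt(7)/7,sqrt( 6 )/6, sqrt( 2 ), sqrt ( 7 ) , E, sqrt(15),3 * sqrt(2),5 ]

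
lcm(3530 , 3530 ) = 3530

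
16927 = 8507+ 8420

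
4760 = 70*68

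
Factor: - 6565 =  - 5^1*13^1*101^1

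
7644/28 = 273 = 273.00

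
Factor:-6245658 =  - 2^1*3^2*467^1*743^1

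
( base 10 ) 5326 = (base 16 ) 14CE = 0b1010011001110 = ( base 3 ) 21022021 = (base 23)a1d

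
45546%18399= 8748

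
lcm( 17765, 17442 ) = 959310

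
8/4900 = 2/1225 = 0.00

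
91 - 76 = 15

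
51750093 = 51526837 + 223256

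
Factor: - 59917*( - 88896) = 2^6*3^1* 11^1*13^1* 419^1*463^1=5326381632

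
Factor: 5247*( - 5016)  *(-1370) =36056964240= 2^4 * 3^3*5^1*11^2 * 19^1 * 53^1*137^1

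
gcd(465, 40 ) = 5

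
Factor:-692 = - 2^2 * 173^1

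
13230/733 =13230/733 = 18.05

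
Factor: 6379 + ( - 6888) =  - 509^1 = - 509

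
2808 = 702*4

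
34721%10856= 2153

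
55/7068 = 55/7068 = 0.01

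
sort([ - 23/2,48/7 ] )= [ - 23/2,48/7]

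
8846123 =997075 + 7849048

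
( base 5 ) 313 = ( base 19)47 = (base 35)2d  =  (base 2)1010011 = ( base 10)83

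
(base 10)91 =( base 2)1011011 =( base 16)5B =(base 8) 133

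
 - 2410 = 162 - 2572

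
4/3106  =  2/1553 = 0.00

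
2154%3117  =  2154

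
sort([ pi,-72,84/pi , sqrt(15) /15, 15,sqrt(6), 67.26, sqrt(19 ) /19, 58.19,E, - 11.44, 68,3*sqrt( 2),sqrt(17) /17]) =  [  -  72, - 11.44,sqrt(19) /19, sqrt(17)/17,sqrt( 15 ) /15,sqrt(6)  ,  E , pi,  3*sqrt (2),15,84/pi,58.19,67.26, 68]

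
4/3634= 2/1817 = 0.00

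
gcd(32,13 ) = 1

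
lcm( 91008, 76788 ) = 2457216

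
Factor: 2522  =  2^1  *  13^1*97^1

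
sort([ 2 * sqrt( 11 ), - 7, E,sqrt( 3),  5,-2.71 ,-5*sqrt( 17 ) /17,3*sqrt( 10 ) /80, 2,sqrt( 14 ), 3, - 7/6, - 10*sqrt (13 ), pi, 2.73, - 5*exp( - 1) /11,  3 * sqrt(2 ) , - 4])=[ - 10 * sqrt(13 ), - 7, - 4, -2.71, - 5* sqrt( 17 ) /17, - 7/6, - 5*exp( - 1 ) /11,3* sqrt (10 )/80, sqrt ( 3), 2 , E, 2.73,3,pi,sqrt( 14 ), 3*sqrt( 2),5,  2*sqrt (11 ) ] 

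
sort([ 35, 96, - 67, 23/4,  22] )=[ - 67,  23/4, 22,35, 96]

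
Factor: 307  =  307^1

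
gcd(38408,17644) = 4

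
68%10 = 8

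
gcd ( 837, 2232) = 279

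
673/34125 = 673/34125 = 0.02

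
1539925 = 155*9935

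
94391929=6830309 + 87561620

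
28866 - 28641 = 225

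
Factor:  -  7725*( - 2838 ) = 2^1*3^2 * 5^2 *11^1*43^1*103^1 = 21923550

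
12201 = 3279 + 8922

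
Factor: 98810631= 3^3*223^1*16411^1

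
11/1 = 11  =  11.00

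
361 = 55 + 306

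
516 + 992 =1508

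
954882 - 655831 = 299051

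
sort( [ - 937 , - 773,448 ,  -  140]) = [ - 937,-773, - 140, 448]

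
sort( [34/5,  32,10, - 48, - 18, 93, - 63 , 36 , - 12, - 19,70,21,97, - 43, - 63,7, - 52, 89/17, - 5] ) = [ - 63, - 63,-52,- 48, -43,-19, - 18,-12,- 5,  89/17,34/5,  7, 10,21,32, 36, 70, 93, 97] 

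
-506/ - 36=14 + 1/18 = 14.06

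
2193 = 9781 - 7588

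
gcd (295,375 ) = 5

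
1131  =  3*377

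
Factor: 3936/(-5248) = -3/4 = - 2^ ( - 2) *3^1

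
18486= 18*1027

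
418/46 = 209/23 = 9.09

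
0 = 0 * 371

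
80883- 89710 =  - 8827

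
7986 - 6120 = 1866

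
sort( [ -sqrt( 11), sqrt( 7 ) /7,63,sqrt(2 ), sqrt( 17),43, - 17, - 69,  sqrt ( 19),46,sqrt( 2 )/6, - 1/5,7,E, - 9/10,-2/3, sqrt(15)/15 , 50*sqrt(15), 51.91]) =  [-69,  -  17,  -  sqrt(11 ),  -  9/10,-2/3,-1/5,sqrt (2)/6, sqrt(15)/15,sqrt(7) /7,sqrt( 2 ),E,sqrt(17), sqrt(19),7,43,  46,51.91 , 63,50 * sqrt(15 ) ] 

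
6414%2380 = 1654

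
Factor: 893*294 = 262542 = 2^1* 3^1*7^2 * 19^1 *47^1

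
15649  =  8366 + 7283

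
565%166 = 67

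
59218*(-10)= - 592180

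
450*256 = 115200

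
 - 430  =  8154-8584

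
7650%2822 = 2006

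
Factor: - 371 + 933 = 2^1 * 281^1 = 562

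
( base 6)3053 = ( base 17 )261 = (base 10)681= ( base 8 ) 1251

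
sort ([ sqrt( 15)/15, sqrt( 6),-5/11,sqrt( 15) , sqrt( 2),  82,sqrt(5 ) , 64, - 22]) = [ - 22 ,-5/11, sqrt( 15 ) /15,sqrt( 2), sqrt(5 ),sqrt( 6) , sqrt (15), 64, 82] 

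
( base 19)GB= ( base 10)315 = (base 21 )f0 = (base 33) 9i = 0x13b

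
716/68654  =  358/34327 = 0.01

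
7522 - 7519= 3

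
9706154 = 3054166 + 6651988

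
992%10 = 2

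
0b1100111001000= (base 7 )25146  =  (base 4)1213020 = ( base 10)6600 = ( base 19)i57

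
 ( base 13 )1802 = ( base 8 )6737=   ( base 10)3551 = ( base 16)DDF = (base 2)110111011111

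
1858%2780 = 1858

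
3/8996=3/8996 = 0.00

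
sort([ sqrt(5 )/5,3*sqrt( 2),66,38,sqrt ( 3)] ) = [ sqrt(5 )/5,sqrt( 3 ), 3*sqrt( 2 ), 38, 66]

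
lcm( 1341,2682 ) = 2682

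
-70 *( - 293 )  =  20510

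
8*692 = 5536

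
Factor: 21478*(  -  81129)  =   - 2^1* 3^1*10739^1*27043^1 = -1742488662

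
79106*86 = 6803116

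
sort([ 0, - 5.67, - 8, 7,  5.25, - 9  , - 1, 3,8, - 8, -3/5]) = [ - 9, - 8, - 8, - 5.67, - 1, - 3/5,0, 3, 5.25 , 7, 8 ]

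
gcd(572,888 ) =4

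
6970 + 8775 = 15745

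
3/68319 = 1/22773 = 0.00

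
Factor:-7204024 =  - 2^3 * 353^1 * 2551^1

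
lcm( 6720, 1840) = 154560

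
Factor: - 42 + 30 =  - 12= - 2^2*3^1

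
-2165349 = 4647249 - 6812598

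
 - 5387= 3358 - 8745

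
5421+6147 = 11568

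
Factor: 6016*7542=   45372672 = 2^8*3^2*47^1*419^1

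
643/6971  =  643/6971 = 0.09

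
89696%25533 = 13097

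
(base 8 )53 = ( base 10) 43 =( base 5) 133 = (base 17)29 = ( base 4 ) 223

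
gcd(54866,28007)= 7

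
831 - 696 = 135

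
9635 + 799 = 10434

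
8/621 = 8/621 =0.01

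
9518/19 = 500 + 18/19= 500.95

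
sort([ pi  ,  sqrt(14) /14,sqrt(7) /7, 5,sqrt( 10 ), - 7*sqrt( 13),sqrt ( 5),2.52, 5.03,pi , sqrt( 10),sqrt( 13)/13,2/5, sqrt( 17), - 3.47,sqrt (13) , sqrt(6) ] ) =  [ - 7*sqrt( 13 ),  -  3.47,sqrt( 14 ) /14, sqrt( 13) /13,sqrt( 7) /7  ,  2/5,sqrt( 5), sqrt( 6),2.52,pi,pi,sqrt(10 ),  sqrt( 10 ),sqrt(13),sqrt(  17), 5,5.03]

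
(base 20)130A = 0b10001111111010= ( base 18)1A7C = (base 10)9210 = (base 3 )110122010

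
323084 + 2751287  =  3074371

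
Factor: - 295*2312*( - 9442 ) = 2^4*5^1*17^2*59^1*4721^1 = 6439821680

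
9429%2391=2256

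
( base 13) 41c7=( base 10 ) 9120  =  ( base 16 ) 23a0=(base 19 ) 1650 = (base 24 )FK0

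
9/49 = 9/49= 0.18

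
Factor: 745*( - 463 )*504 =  - 2^3*3^2*5^1*7^1 * 149^1 * 463^1 = - 173847240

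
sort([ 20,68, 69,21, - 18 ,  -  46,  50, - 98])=[  -  98 , - 46 , - 18 , 20,  21 , 50 , 68,69 ] 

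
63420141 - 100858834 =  - 37438693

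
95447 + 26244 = 121691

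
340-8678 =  - 8338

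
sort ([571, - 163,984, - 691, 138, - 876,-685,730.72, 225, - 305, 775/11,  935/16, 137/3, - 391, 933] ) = [ - 876,-691,  -  685, - 391, - 305, - 163, 137/3,935/16, 775/11,138,225, 571, 730.72, 933, 984] 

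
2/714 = 1/357 = 0.00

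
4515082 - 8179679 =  - 3664597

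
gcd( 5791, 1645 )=1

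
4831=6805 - 1974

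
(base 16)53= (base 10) 83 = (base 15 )58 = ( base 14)5D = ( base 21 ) 3k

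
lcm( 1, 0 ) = 0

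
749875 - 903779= - 153904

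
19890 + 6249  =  26139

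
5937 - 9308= - 3371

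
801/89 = 9 = 9.00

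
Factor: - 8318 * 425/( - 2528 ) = 2^(  -  4 )*5^2* 17^1*79^( - 1)*4159^1 = 1767575/1264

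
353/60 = 353/60=5.88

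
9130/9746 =415/443 =0.94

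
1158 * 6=6948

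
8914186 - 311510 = 8602676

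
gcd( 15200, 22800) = 7600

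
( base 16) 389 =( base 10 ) 905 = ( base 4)32021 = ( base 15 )405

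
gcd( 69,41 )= 1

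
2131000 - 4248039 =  - 2117039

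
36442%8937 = 694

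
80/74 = 40/37 = 1.08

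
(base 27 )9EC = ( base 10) 6951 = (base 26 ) A79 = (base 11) 524a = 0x1b27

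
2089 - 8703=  - 6614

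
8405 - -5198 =13603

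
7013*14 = 98182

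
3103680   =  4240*732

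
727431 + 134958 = 862389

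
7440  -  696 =6744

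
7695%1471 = 340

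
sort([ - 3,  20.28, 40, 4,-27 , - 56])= [-56, - 27,  -  3 , 4, 20.28,40 ] 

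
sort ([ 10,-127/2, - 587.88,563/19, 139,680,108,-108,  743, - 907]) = [ - 907,- 587.88,  -  108, - 127/2, 10, 563/19, 108,139,680, 743]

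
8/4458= 4/2229 = 0.00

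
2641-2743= -102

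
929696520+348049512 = 1277746032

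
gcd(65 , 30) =5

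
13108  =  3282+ 9826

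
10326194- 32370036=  - 22043842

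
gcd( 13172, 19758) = 6586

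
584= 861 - 277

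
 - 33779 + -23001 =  - 56780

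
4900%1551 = 247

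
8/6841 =8/6841= 0.00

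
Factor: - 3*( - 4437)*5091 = 67766301 = 3^4*17^1*29^1 * 1697^1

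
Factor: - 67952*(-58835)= 2^4*5^1 * 7^1 *31^1 * 41^2*137^1 = 3997955920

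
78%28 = 22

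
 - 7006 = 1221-8227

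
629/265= 2+99/265  =  2.37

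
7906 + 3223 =11129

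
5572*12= 66864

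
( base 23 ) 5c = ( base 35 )3M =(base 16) 7f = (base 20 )67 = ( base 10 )127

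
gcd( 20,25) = 5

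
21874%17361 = 4513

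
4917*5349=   26301033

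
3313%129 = 88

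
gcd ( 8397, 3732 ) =933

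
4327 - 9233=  - 4906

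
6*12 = 72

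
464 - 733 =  - 269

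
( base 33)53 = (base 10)168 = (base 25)6i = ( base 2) 10101000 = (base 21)80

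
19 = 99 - 80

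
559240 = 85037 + 474203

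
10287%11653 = 10287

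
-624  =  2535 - 3159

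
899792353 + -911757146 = - 11964793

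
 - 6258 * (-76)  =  475608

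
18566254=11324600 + 7241654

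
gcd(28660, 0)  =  28660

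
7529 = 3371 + 4158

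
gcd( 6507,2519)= 1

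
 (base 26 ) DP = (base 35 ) ad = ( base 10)363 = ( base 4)11223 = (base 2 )101101011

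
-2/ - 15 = 2/15 = 0.13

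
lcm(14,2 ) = 14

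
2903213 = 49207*59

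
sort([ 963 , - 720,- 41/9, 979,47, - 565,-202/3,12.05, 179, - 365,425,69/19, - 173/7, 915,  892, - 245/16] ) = [ - 720, - 565, - 365, - 202/3, - 173/7, - 245/16, - 41/9, 69/19, 12.05, 47, 179,  425, 892, 915,963, 979]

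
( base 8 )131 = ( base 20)49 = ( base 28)35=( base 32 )2P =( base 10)89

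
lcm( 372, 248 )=744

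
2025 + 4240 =6265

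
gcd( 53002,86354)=2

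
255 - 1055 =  - 800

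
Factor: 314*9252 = 2^3 * 3^2*157^1*257^1= 2905128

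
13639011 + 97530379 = 111169390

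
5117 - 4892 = 225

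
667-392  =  275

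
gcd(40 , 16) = 8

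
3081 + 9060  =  12141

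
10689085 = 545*19613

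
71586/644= 111 + 51/322 = 111.16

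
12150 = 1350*9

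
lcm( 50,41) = 2050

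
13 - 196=  -  183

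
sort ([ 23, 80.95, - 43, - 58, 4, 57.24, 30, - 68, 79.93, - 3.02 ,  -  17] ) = [ -68, - 58, - 43, - 17,  -  3.02, 4,23, 30, 57.24, 79.93, 80.95]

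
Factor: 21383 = 21383^1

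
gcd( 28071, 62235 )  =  9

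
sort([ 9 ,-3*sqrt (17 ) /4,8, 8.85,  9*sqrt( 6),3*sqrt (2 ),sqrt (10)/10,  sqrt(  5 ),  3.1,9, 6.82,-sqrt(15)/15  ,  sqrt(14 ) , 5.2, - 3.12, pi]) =[ -3.12, - 3*sqrt( 17)/4, - sqrt( 15 ) /15,sqrt(10)/10,  sqrt(5),3.1,pi,sqrt (14), 3*sqrt(2),  5.2, 6.82,8, 8.85, 9, 9,9*sqrt( 6)]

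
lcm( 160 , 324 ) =12960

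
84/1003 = 84/1003=0.08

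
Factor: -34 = -2^1 *17^1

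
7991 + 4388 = 12379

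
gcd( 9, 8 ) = 1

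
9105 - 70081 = - 60976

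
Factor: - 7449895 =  - 5^1*1489979^1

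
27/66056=27/66056 = 0.00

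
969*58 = 56202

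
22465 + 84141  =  106606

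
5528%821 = 602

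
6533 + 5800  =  12333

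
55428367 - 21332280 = 34096087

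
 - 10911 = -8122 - 2789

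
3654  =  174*21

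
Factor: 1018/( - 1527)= - 2^1*3^( -1) = - 2/3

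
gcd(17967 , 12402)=159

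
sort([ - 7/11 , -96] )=[ - 96, - 7/11] 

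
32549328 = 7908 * 4116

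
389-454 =-65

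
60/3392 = 15/848=0.02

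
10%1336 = 10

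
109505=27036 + 82469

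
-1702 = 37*( -46) 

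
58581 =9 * 6509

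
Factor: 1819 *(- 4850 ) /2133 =-8822150/2133= - 2^1 * 3^( - 3 ) * 5^2*17^1*79^ ( - 1) * 97^1*107^1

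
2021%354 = 251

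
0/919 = 0 = 0.00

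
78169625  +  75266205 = 153435830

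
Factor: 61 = 61^1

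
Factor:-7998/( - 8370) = 43/45=3^ ( - 2)*5^(- 1 ) * 43^1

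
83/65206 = 83/65206 = 0.00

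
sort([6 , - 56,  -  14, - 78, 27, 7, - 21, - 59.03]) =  [ - 78 , - 59.03, - 56, - 21 ,- 14,6, 7,27 ] 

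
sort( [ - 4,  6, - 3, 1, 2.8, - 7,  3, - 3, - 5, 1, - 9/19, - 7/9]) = [ - 7, - 5, - 4, - 3, - 3, - 7/9 , - 9/19, 1, 1,2.8, 3 , 6] 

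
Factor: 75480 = 2^3*3^1*5^1 * 17^1*37^1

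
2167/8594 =2167/8594= 0.25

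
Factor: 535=5^1*107^1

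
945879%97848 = 65247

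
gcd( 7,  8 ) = 1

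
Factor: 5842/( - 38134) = -127/829 = - 127^1*829^( - 1 ) 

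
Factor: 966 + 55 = 1021 = 1021^1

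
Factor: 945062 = 2^1 *59^1 * 8009^1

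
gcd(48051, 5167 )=1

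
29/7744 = 29/7744 = 0.00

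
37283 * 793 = 29565419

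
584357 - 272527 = 311830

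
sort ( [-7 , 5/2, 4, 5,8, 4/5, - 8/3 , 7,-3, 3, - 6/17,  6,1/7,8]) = [-7 ,-3, - 8/3,-6/17, 1/7, 4/5, 5/2, 3, 4, 5, 6, 7, 8, 8] 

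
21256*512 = 10883072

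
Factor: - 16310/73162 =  - 5^1 *7^1*157^( - 1) = - 35/157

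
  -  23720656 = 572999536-596720192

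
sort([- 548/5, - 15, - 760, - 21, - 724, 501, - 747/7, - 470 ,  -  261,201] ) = [ - 760,  -  724,-470,  -  261, - 548/5, - 747/7 , - 21, - 15,201,501]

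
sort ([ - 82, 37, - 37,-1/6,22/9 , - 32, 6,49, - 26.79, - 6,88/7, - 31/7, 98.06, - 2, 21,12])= [ - 82, - 37, - 32, - 26.79,- 6, - 31/7, - 2, - 1/6,22/9, 6,12,88/7,21, 37, 49,98.06] 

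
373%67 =38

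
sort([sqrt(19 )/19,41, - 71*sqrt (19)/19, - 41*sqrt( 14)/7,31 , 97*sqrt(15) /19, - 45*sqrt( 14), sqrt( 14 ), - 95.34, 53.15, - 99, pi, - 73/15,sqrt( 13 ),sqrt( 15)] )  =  [ - 45 *sqrt( 14),-99, -95.34, - 41*sqrt( 14 ) /7, - 71*sqrt( 19)/19, - 73/15, sqrt ( 19)/19, pi,sqrt( 13 ),sqrt(  14), sqrt( 15 ),97*sqrt( 15 ) /19,31, 41, 53.15 ] 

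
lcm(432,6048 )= 6048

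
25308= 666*38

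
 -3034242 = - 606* 5007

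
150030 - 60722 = 89308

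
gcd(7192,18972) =124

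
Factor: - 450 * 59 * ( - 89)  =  2362950 = 2^1*3^2*5^2*59^1 * 89^1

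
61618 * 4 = 246472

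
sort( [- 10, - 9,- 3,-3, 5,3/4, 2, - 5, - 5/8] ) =[ - 10,-9, - 5, - 3 ,  -  3,  -  5/8, 3/4,2, 5] 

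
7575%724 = 335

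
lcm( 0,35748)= 0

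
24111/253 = 95 + 76/253  =  95.30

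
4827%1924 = 979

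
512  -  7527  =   - 7015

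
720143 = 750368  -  30225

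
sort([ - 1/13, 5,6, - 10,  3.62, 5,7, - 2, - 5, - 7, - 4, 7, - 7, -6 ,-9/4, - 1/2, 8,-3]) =[ - 10, - 7, - 7 , - 6,-5, - 4, - 3, - 9/4,- 2, - 1/2, - 1/13, 3.62,5,5, 6,7,7,8 ] 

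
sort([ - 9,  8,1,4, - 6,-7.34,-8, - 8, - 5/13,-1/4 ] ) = [-9, - 8,-8, - 7.34, - 6,  -  5/13,-1/4,1,4, 8]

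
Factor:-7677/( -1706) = 9/2 =2^( - 1)*3^2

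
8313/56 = 8313/56 = 148.45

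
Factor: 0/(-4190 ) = 0^1 = 0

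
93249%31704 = 29841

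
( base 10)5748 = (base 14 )2148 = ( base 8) 13164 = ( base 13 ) 2802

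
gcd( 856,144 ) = 8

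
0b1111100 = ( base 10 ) 124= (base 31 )40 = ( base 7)235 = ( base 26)4k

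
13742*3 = 41226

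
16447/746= 22 + 35/746 = 22.05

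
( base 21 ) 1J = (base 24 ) 1G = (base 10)40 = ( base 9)44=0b101000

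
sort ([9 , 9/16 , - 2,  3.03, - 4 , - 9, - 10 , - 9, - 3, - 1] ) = [ - 10, - 9, - 9 , - 4 ,-3, - 2, - 1,  9/16, 3.03,9] 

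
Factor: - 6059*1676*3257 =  - 33074457188 = - 2^2 * 73^1*83^1 * 419^1*3257^1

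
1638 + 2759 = 4397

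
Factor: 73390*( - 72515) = - 5321875850 =- 2^1*5^2*41^1*179^1*14503^1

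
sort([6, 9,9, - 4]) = [-4,  6, 9, 9] 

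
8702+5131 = 13833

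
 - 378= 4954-5332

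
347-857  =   - 510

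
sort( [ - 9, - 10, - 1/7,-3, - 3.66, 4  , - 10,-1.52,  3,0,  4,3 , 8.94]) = [ -10, - 10, - 9, -3.66, - 3,-1.52, - 1/7 , 0,3,3,4 , 4,8.94]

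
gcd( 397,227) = 1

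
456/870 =76/145 = 0.52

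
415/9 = 415/9 = 46.11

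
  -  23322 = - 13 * 1794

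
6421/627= 6421/627 = 10.24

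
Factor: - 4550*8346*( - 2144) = 81416899200=2^7*3^1 * 5^2 * 7^1*13^2 * 67^1*107^1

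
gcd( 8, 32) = 8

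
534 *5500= 2937000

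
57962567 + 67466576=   125429143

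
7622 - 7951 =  - 329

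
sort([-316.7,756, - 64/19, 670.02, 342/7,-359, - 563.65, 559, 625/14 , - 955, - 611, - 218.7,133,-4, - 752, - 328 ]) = [ - 955, - 752, - 611 , - 563.65, - 359,-328, - 316.7,  -  218.7, - 4, - 64/19, 625/14, 342/7, 133, 559 , 670.02, 756] 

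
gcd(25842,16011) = 3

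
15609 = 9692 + 5917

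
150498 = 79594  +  70904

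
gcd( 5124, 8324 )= 4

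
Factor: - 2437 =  -2437^1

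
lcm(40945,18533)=1760635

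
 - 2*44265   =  -88530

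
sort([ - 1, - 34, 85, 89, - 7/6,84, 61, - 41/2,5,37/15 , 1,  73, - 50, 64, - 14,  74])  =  [ - 50, - 34,-41/2 , - 14, - 7/6, - 1,1, 37/15, 5,  61, 64, 73,74, 84,85, 89]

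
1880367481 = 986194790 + 894172691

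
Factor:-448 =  - 2^6 * 7^1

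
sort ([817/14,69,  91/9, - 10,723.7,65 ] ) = [ - 10, 91/9 , 817/14,65, 69,723.7 ] 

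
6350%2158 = 2034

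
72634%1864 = 1802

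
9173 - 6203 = 2970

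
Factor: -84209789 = -17^1*739^1*6703^1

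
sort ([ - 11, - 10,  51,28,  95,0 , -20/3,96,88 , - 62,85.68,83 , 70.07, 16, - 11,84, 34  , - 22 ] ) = [ - 62, - 22, - 11,  -  11, - 10, - 20/3,0, 16,28,34,  51, 70.07,  83, 84, 85.68,88,  95,96]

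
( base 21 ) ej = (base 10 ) 313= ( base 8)471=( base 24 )D1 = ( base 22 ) e5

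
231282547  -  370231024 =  -138948477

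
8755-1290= 7465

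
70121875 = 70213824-91949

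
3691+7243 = 10934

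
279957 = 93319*3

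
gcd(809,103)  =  1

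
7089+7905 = 14994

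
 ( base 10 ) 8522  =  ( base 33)7r8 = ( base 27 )BIH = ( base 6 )103242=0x214A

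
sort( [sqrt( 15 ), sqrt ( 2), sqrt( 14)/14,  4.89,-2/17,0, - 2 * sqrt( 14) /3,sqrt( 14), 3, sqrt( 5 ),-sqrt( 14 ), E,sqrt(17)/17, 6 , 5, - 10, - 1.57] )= [ - 10, - sqrt( 14 ),- 2 *sqrt( 14)/3, - 1.57,-2/17, 0, sqrt( 17)/17, sqrt( 14 )/14,  sqrt(2), sqrt( 5),E, 3,  sqrt( 14), sqrt( 15), 4.89, 5, 6]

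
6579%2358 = 1863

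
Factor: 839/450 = 2^ (- 1)*3^(  -  2)*5^ ( - 2 )*839^1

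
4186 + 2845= 7031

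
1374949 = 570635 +804314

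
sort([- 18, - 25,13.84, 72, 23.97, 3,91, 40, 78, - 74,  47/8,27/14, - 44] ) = [  -  74, - 44,  -  25,  -  18, 27/14,3,47/8, 13.84,23.97,40, 72, 78,91 ]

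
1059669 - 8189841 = -7130172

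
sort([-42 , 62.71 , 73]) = [-42,62.71, 73]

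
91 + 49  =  140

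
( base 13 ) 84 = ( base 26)44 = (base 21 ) 53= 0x6C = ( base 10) 108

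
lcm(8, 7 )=56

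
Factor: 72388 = 2^2*18097^1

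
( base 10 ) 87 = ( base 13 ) 69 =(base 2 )1010111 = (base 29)30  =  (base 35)2H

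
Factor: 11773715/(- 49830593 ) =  - 5^1*43^( - 1)*79^( - 1)*14669^( - 1) * 2354743^1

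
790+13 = 803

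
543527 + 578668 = 1122195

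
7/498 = 7/498= 0.01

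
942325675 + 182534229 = 1124859904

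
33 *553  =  18249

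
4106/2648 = 1 + 729/1324 =1.55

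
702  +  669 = 1371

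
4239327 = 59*71853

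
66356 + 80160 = 146516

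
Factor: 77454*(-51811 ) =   -  2^1*3^2*13^1*197^1* 263^1*331^1 = -  4012969194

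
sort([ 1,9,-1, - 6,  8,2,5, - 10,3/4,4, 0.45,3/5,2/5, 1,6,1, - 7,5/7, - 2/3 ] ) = [ - 10, - 7, - 6, - 1, - 2/3,2/5,0.45,3/5, 5/7,  3/4, 1, 1,  1,  2, 4, 5,  6, 8,9]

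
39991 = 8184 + 31807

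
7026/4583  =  7026/4583  =  1.53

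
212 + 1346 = 1558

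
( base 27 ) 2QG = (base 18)6CG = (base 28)2lk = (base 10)2176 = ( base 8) 4200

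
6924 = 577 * 12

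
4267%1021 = 183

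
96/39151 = 96/39151  =  0.00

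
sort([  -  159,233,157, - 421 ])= [ - 421, - 159,157,233 ]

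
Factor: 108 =2^2*3^3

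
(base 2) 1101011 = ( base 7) 212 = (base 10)107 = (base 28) 3N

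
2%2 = 0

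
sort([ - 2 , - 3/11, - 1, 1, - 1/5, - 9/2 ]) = [ - 9/2, - 2, - 1, - 3/11,-1/5,1] 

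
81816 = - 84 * (-974)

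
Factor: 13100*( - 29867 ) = -2^2*5^2*131^1*29867^1 = - 391257700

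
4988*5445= 27159660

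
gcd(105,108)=3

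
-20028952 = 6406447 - 26435399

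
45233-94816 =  - 49583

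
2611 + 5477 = 8088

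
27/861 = 9/287 = 0.03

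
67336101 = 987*68223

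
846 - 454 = 392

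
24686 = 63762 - 39076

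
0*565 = 0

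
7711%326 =213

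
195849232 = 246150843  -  50301611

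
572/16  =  143/4 = 35.75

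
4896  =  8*612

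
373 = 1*373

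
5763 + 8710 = 14473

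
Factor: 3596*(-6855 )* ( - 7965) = 2^2*3^4 * 5^2*29^1*31^1*59^1 * 457^1 = 196341869700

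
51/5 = 51/5 =10.20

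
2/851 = 2/851  =  0.00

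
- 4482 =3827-8309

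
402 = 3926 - 3524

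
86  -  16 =70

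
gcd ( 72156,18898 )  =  1718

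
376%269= 107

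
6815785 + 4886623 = 11702408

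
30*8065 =241950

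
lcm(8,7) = 56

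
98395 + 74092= 172487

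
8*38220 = 305760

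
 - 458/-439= 1 + 19/439 = 1.04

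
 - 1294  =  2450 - 3744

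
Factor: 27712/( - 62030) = - 2^5 * 5^( - 1)*433^1*6203^( - 1 ) = - 13856/31015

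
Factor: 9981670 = 2^1*5^1*998167^1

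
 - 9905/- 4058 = 9905/4058 = 2.44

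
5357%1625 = 482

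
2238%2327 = 2238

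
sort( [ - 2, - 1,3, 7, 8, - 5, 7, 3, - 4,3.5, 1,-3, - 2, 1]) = [ - 5 , - 4, - 3,-2, - 2 ,  -  1,1, 1, 3, 3, 3.5, 7, 7,8]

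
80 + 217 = 297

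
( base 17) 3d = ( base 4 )1000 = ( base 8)100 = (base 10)64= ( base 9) 71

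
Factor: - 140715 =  - 3^2 * 5^1*53^1*59^1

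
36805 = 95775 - 58970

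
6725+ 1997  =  8722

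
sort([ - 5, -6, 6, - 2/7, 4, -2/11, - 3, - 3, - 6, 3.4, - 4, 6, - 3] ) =[ - 6, - 6, - 5 , - 4 , - 3, - 3, - 3, - 2/7, - 2/11, 3.4 , 4, 6 , 6 ] 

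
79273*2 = 158546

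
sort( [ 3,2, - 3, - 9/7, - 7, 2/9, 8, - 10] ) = [ - 10, - 7, - 3, - 9/7, 2/9, 2, 3,8]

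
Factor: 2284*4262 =9734408 = 2^3*571^1 * 2131^1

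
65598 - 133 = 65465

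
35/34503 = 5/4929 = 0.00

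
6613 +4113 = 10726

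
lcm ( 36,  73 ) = 2628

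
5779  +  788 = 6567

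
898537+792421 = 1690958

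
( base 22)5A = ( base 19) 66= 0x78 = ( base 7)231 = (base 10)120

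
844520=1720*491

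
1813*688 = 1247344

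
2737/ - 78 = -2737/78 = - 35.09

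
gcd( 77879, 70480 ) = 1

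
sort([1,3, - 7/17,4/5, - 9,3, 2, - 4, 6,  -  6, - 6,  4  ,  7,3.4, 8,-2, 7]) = [  -  9,-6, - 6,-4, - 2, - 7/17, 4/5,  1,2, 3, 3,  3.4, 4 , 6,7,7,  8 ]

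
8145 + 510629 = 518774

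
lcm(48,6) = 48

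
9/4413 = 3/1471 = 0.00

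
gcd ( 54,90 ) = 18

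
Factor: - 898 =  - 2^1  *449^1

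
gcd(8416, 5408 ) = 32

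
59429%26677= 6075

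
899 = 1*899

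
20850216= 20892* 998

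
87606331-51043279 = 36563052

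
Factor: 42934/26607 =2^1*3^(-1 )*  7^(- 2)*181^( - 1 ) * 21467^1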